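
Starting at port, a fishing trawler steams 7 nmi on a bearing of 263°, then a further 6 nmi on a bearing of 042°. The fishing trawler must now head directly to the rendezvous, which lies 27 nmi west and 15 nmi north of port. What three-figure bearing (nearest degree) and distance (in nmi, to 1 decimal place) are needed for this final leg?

Leg 1 (263°, 7 nmi): east 7 sin 263° = -6.95, north 7 cos 263° = -0.85
Leg 2 (042°, 6 nmi): east 6 sin 42° = 4.01, north 6 cos 42° = 4.46
Current position: (-2.93, 3.61). Target: (-27, 15). Remaining: Δeast = -24.07, Δnorth = 11.39.
Bearing = atan2(-24.07, 11.39) mod 360° = 295.33°; distance = √((-24.07)² + (11.39)²) = 26.628 nmi.

295°, 26.6 nmi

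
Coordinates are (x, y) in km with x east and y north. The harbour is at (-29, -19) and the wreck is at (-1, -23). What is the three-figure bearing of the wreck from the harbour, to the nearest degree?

Δeast = -1 − -29 = 28.00; Δnorth = -23 − -19 = -4.00.
Bearing = atan2(Δeast, Δnorth) mod 360° = 98.13° ≈ 098°.

098°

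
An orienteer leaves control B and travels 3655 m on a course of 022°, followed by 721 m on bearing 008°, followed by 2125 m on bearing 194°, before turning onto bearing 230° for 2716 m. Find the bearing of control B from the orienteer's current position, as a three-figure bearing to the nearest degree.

Leg 1 (022°, 3655 m): east 3655 sin 22° = 1369.19, north 3655 cos 22° = 3388.86
Leg 2 (008°, 721 m): east 721 sin 8° = 100.34, north 721 cos 8° = 713.98
Leg 3 (194°, 2125 m): east 2125 sin 194° = -514.08, north 2125 cos 194° = -2061.88
Leg 4 (230°, 2716 m): east 2716 sin 230° = -2080.58, north 2716 cos 230° = -1745.81
Net displacement: -1125.13 east, 295.15 north. Direction back to start is (1125.13, -295.15): bearing = atan2(1125.13, -295.15) mod 360° = 104.70° ≈ 105°.

105°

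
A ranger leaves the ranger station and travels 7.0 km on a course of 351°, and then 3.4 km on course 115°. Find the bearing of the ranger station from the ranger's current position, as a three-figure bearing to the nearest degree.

Leg 1 (351°, 7.0 km): east 7.0 sin 351° = -1.10, north 7.0 cos 351° = 6.91
Leg 2 (115°, 3.4 km): east 3.4 sin 115° = 3.08, north 3.4 cos 115° = -1.44
Net displacement: 1.99 east, 5.48 north. Direction back to start is (-1.99, -5.48): bearing = atan2(-1.99, -5.48) mod 360° = 199.94° ≈ 200°.

200°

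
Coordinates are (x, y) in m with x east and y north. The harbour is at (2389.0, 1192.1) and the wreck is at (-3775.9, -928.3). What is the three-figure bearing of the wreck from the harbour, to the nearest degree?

251°

Δeast = -3775.9 − 2389.0 = -6164.90; Δnorth = -928.3 − 1192.1 = -2120.40.
Bearing = atan2(Δeast, Δnorth) mod 360° = 251.02° ≈ 251°.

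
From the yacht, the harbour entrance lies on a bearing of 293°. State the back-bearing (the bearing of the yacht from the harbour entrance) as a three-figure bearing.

Back-bearing = 293° − 180° = 113°.

113°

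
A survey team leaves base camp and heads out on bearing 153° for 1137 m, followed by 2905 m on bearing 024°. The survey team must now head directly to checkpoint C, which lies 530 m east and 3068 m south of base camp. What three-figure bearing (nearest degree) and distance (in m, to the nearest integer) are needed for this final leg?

194°, 4851 m

Leg 1 (153°, 1137 m): east 1137 sin 153° = 516.19, north 1137 cos 153° = -1013.07
Leg 2 (024°, 2905 m): east 2905 sin 24° = 1181.57, north 2905 cos 24° = 2653.85
Current position: (1697.76, 1640.78). Target: (530, -3068). Remaining: Δeast = -1167.76, Δnorth = -4708.78.
Bearing = atan2(-1167.76, -4708.78) mod 360° = 193.93°; distance = √((-1167.76)² + (-4708.78)²) = 4851.414 m.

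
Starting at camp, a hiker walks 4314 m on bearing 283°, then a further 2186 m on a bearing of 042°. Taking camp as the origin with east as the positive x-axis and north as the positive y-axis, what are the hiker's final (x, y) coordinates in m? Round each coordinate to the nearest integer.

(-2741, 2595)

Leg 1 (283°, 4314 m): east 4314 sin 283° = -4203.43, north 4314 cos 283° = 970.44
Leg 2 (042°, 2186 m): east 2186 sin 42° = 1462.72, north 2186 cos 42° = 1624.51
Summing: -2740.71 m east, 2594.95 m north → (-2741, 2595).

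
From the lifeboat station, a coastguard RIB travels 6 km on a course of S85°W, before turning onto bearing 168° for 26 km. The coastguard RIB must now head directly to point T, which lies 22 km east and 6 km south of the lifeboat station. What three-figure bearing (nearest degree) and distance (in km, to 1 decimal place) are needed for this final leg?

Leg 1 (S85°W, 6 km): east 6 sin 265° = -5.98, north 6 cos 265° = -0.52
Leg 2 (168°, 26 km): east 26 sin 168° = 5.41, north 26 cos 168° = -25.43
Current position: (-0.57, -25.95). Target: (22, -6). Remaining: Δeast = 22.57, Δnorth = 19.95.
Bearing = atan2(22.57, 19.95) mod 360° = 48.52°; distance = √((22.57)² + (19.95)²) = 30.127 km.

049°, 30.1 km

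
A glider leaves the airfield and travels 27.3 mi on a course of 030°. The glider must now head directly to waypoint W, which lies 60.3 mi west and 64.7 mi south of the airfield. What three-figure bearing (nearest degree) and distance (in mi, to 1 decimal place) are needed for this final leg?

220°, 115.2 mi

Leg 1 (030°, 27.3 mi): east 27.3 sin 30° = 13.65, north 27.3 cos 30° = 23.64
Current position: (13.65, 23.64). Target: (-60.3, -64.7). Remaining: Δeast = -73.95, Δnorth = -88.34.
Bearing = atan2(-73.95, -88.34) mod 360° = 219.93°; distance = √((-73.95)² + (-88.34)²) = 115.209 mi.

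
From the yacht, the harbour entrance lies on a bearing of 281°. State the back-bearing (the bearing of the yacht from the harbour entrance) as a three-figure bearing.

101°

Back-bearing = 281° − 180° = 101°.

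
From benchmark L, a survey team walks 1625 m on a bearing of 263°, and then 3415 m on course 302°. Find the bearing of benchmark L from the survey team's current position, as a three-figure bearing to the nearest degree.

110°

Leg 1 (263°, 1625 m): east 1625 sin 263° = -1612.89, north 1625 cos 263° = -198.04
Leg 2 (302°, 3415 m): east 3415 sin 302° = -2896.08, north 3415 cos 302° = 1809.67
Net displacement: -4508.97 east, 1611.64 north. Direction back to start is (4508.97, -1611.64): bearing = atan2(4508.97, -1611.64) mod 360° = 109.67° ≈ 110°.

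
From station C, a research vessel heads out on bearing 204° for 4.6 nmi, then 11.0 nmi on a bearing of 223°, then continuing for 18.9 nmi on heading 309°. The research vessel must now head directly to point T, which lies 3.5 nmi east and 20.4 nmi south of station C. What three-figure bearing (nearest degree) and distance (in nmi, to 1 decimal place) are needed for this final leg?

Leg 1 (204°, 4.6 nmi): east 4.6 sin 204° = -1.87, north 4.6 cos 204° = -4.20
Leg 2 (223°, 11.0 nmi): east 11.0 sin 223° = -7.50, north 11.0 cos 223° = -8.04
Leg 3 (309°, 18.9 nmi): east 18.9 sin 309° = -14.69, north 18.9 cos 309° = 11.89
Current position: (-24.06, -0.35). Target: (3.5, -20.4). Remaining: Δeast = 27.56, Δnorth = -20.05.
Bearing = atan2(27.56, -20.05) mod 360° = 126.03°; distance = √((27.56)² + (-20.05)²) = 34.081 nmi.

126°, 34.1 nmi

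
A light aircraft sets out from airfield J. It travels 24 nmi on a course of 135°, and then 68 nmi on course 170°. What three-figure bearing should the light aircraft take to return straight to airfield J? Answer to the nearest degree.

341°

Leg 1 (135°, 24 nmi): east 24 sin 135° = 16.97, north 24 cos 135° = -16.97
Leg 2 (170°, 68 nmi): east 68 sin 170° = 11.81, north 68 cos 170° = -66.97
Net displacement: 28.78 east, -83.94 north. Direction back to start is (-28.78, 83.94): bearing = atan2(-28.78, 83.94) mod 360° = 341.08° ≈ 341°.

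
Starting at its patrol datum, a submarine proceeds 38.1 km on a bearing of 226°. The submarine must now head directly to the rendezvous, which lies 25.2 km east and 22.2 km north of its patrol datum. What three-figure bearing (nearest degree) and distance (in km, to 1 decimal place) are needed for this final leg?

Leg 1 (226°, 38.1 km): east 38.1 sin 226° = -27.41, north 38.1 cos 226° = -26.47
Current position: (-27.41, -26.47). Target: (25.2, 22.2). Remaining: Δeast = 52.61, Δnorth = 48.67.
Bearing = atan2(52.61, 48.67) mod 360° = 47.23°; distance = √((52.61)² + (48.67)²) = 71.665 km.

047°, 71.7 km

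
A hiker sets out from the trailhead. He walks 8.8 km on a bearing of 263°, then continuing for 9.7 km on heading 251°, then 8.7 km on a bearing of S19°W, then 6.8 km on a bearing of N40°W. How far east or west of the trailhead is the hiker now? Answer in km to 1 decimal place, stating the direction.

Leg 1 (263°, 8.8 km): east 8.8 sin 263° = -8.73, north 8.8 cos 263° = -1.07
Leg 2 (251°, 9.7 km): east 9.7 sin 251° = -9.17, north 9.7 cos 251° = -3.16
Leg 3 (S19°W, 8.7 km): east 8.7 sin 199° = -2.83, north 8.7 cos 199° = -8.23
Leg 4 (N40°W, 6.8 km): east 6.8 sin 320° = -4.37, north 6.8 cos 320° = 5.21
Net east component: -25.11 km.

25.1 km west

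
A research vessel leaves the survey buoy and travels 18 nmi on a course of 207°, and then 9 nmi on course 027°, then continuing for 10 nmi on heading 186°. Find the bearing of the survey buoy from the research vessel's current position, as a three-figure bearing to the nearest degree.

Leg 1 (207°, 18 nmi): east 18 sin 207° = -8.17, north 18 cos 207° = -16.04
Leg 2 (027°, 9 nmi): east 9 sin 27° = 4.09, north 9 cos 27° = 8.02
Leg 3 (186°, 10 nmi): east 10 sin 186° = -1.05, north 10 cos 186° = -9.95
Net displacement: -5.13 east, -17.96 north. Direction back to start is (5.13, 17.96): bearing = atan2(5.13, 17.96) mod 360° = 15.94° ≈ 016°.

016°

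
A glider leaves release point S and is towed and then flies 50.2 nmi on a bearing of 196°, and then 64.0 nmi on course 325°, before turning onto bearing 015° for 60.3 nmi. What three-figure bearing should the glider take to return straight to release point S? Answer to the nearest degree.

Leg 1 (196°, 50.2 nmi): east 50.2 sin 196° = -13.84, north 50.2 cos 196° = -48.26
Leg 2 (325°, 64.0 nmi): east 64.0 sin 325° = -36.71, north 64.0 cos 325° = 52.43
Leg 3 (015°, 60.3 nmi): east 60.3 sin 15° = 15.61, north 60.3 cos 15° = 58.25
Net displacement: -34.94 east, 62.42 north. Direction back to start is (34.94, -62.42): bearing = atan2(34.94, -62.42) mod 360° = 150.76° ≈ 151°.

151°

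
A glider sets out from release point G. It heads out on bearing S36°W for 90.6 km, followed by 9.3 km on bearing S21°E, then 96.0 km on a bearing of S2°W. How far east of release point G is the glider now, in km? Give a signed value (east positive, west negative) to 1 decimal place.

-53.3 km

Leg 1 (S36°W, 90.6 km): east 90.6 sin 216° = -53.25, north 90.6 cos 216° = -73.30
Leg 2 (S21°E, 9.3 km): east 9.3 sin 159° = 3.33, north 9.3 cos 159° = -8.68
Leg 3 (S2°W, 96.0 km): east 96.0 sin 182° = -3.35, north 96.0 cos 182° = -95.94
Net east component: -53.27 km.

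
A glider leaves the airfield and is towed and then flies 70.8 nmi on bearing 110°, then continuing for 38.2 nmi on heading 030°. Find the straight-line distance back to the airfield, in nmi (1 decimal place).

Leg 1 (110°, 70.8 nmi): east 70.8 sin 110° = 66.53, north 70.8 cos 110° = -24.22
Leg 2 (030°, 38.2 nmi): east 38.2 sin 30° = 19.10, north 38.2 cos 30° = 33.08
Net: 85.63 east, 8.87 north. Distance = √((85.63)² + (8.87)²) = 86.088 nmi.

86.1 nmi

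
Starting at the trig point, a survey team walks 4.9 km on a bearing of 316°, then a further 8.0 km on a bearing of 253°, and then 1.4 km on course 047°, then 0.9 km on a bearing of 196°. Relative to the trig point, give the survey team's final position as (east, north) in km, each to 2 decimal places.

(-10.28, 1.28)

Leg 1 (316°, 4.9 km): east 4.9 sin 316° = -3.40, north 4.9 cos 316° = 3.52
Leg 2 (253°, 8.0 km): east 8.0 sin 253° = -7.65, north 8.0 cos 253° = -2.34
Leg 3 (047°, 1.4 km): east 1.4 sin 47° = 1.02, north 1.4 cos 47° = 0.95
Leg 4 (196°, 0.9 km): east 0.9 sin 196° = -0.25, north 0.9 cos 196° = -0.87
Summing: -10.28 km east, 1.28 km north → (-10.28, 1.28).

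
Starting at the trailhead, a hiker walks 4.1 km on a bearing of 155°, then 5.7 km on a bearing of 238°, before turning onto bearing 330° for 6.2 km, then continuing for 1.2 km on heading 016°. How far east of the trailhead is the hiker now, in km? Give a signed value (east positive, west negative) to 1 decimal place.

Leg 1 (155°, 4.1 km): east 4.1 sin 155° = 1.73, north 4.1 cos 155° = -3.72
Leg 2 (238°, 5.7 km): east 5.7 sin 238° = -4.83, north 5.7 cos 238° = -3.02
Leg 3 (330°, 6.2 km): east 6.2 sin 330° = -3.10, north 6.2 cos 330° = 5.37
Leg 4 (016°, 1.2 km): east 1.2 sin 16° = 0.33, north 1.2 cos 16° = 1.15
Net east component: -5.87 km.

-5.9 km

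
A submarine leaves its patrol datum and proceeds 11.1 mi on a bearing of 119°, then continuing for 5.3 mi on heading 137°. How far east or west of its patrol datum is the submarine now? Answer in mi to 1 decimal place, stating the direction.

Leg 1 (119°, 11.1 mi): east 11.1 sin 119° = 9.71, north 11.1 cos 119° = -5.38
Leg 2 (137°, 5.3 mi): east 5.3 sin 137° = 3.61, north 5.3 cos 137° = -3.88
Net east component: 13.32 mi.

13.3 mi east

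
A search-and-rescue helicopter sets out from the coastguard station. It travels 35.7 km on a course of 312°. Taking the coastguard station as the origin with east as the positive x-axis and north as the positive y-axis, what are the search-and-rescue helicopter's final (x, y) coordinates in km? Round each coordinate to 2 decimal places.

Leg 1 (312°, 35.7 km): east 35.7 sin 312° = -26.53, north 35.7 cos 312° = 23.89
Summing: -26.53 km east, 23.89 km north → (-26.53, 23.89).

(-26.53, 23.89)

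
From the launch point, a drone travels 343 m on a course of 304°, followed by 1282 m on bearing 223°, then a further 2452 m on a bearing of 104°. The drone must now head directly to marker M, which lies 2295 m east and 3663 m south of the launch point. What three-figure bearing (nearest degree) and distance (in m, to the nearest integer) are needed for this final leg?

155°, 2560 m

Leg 1 (304°, 343 m): east 343 sin 304° = -284.36, north 343 cos 304° = 191.80
Leg 2 (223°, 1282 m): east 1282 sin 223° = -874.32, north 1282 cos 223° = -937.60
Leg 3 (104°, 2452 m): east 2452 sin 104° = 2379.17, north 2452 cos 104° = -593.19
Current position: (1220.48, -1338.98). Target: (2295, -3663). Remaining: Δeast = 1074.52, Δnorth = -2324.02.
Bearing = atan2(1074.52, -2324.02) mod 360° = 155.19°; distance = √((1074.52)² + (-2324.02)²) = 2560.397 m.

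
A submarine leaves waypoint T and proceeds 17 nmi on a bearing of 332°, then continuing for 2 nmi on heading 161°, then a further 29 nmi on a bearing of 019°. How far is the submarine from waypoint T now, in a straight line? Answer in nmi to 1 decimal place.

Leg 1 (332°, 17 nmi): east 17 sin 332° = -7.98, north 17 cos 332° = 15.01
Leg 2 (161°, 2 nmi): east 2 sin 161° = 0.65, north 2 cos 161° = -1.89
Leg 3 (019°, 29 nmi): east 29 sin 19° = 9.44, north 29 cos 19° = 27.42
Net: 2.11 east, 40.54 north. Distance = √((2.11)² + (40.54)²) = 40.594 nmi.

40.6 nmi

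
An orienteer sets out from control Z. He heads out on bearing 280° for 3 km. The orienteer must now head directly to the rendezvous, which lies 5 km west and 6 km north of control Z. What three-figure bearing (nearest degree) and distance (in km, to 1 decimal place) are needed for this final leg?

340°, 5.8 km

Leg 1 (280°, 3 km): east 3 sin 280° = -2.95, north 3 cos 280° = 0.52
Current position: (-2.95, 0.52). Target: (-5, 6). Remaining: Δeast = -2.05, Δnorth = 5.48.
Bearing = atan2(-2.05, 5.48) mod 360° = 339.53°; distance = √((-2.05)² + (5.48)²) = 5.848 km.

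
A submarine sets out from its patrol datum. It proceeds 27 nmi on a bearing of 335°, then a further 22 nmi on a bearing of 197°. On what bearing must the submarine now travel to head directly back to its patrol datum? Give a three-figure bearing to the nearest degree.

101°

Leg 1 (335°, 27 nmi): east 27 sin 335° = -11.41, north 27 cos 335° = 24.47
Leg 2 (197°, 22 nmi): east 22 sin 197° = -6.43, north 22 cos 197° = -21.04
Net displacement: -17.84 east, 3.43 north. Direction back to start is (17.84, -3.43): bearing = atan2(17.84, -3.43) mod 360° = 100.89° ≈ 101°.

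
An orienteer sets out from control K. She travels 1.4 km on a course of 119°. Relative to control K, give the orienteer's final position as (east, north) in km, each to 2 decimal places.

(1.22, -0.68)

Leg 1 (119°, 1.4 km): east 1.4 sin 119° = 1.22, north 1.4 cos 119° = -0.68
Summing: 1.22 km east, -0.68 km north → (1.22, -0.68).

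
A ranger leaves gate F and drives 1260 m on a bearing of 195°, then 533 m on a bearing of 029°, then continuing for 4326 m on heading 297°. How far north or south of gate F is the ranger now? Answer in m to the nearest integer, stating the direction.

Leg 1 (195°, 1260 m): east 1260 sin 195° = -326.11, north 1260 cos 195° = -1217.07
Leg 2 (029°, 533 m): east 533 sin 29° = 258.40, north 533 cos 29° = 466.17
Leg 3 (297°, 4326 m): east 4326 sin 297° = -3854.49, north 4326 cos 297° = 1963.96
Net north component: 1213.07 m.

1213 m north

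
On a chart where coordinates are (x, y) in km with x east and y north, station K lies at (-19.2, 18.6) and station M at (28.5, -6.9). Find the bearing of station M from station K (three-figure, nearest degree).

Δeast = 28.5 − -19.2 = 47.70; Δnorth = -6.9 − 18.6 = -25.50.
Bearing = atan2(Δeast, Δnorth) mod 360° = 118.13° ≈ 118°.

118°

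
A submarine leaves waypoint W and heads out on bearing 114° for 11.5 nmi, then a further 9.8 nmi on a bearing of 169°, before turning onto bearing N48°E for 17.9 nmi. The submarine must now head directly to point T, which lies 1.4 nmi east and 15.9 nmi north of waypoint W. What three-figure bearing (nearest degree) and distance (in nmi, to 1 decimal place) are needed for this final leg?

Leg 1 (114°, 11.5 nmi): east 11.5 sin 114° = 10.51, north 11.5 cos 114° = -4.68
Leg 2 (169°, 9.8 nmi): east 9.8 sin 169° = 1.87, north 9.8 cos 169° = -9.62
Leg 3 (N48°E, 17.9 nmi): east 17.9 sin 48° = 13.30, north 17.9 cos 48° = 11.98
Current position: (25.68, -2.32). Target: (1.4, 15.9). Remaining: Δeast = -24.28, Δnorth = 18.22.
Bearing = atan2(-24.28, 18.22) mod 360° = 306.89°; distance = √((-24.28)² + (18.22)²) = 30.354 nmi.

307°, 30.4 nmi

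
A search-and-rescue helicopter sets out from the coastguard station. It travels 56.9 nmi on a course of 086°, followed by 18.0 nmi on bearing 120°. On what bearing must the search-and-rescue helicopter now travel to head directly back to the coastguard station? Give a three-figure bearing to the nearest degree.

274°

Leg 1 (086°, 56.9 nmi): east 56.9 sin 86° = 56.76, north 56.9 cos 86° = 3.97
Leg 2 (120°, 18.0 nmi): east 18.0 sin 120° = 15.59, north 18.0 cos 120° = -9.00
Net displacement: 72.35 east, -5.03 north. Direction back to start is (-72.35, 5.03): bearing = atan2(-72.35, 5.03) mod 360° = 273.98° ≈ 274°.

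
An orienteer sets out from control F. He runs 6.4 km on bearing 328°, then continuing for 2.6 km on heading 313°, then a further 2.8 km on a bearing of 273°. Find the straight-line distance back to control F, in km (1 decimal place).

10.9 km

Leg 1 (328°, 6.4 km): east 6.4 sin 328° = -3.39, north 6.4 cos 328° = 5.43
Leg 2 (313°, 2.6 km): east 2.6 sin 313° = -1.90, north 2.6 cos 313° = 1.77
Leg 3 (273°, 2.8 km): east 2.8 sin 273° = -2.80, north 2.8 cos 273° = 0.15
Net: -8.09 east, 7.35 north. Distance = √((-8.09)² + (7.35)²) = 10.928 km.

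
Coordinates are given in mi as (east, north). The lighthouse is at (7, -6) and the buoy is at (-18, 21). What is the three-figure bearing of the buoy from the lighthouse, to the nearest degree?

Δeast = -18 − 7 = -25.00; Δnorth = 21 − -6 = 27.00.
Bearing = atan2(Δeast, Δnorth) mod 360° = 317.20° ≈ 317°.

317°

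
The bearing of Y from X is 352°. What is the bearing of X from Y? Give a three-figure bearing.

Back-bearing = 352° − 180° = 172°.

172°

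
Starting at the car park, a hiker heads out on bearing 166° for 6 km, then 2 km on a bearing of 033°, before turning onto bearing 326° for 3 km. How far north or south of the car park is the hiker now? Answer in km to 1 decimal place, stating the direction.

Leg 1 (166°, 6 km): east 6 sin 166° = 1.45, north 6 cos 166° = -5.82
Leg 2 (033°, 2 km): east 2 sin 33° = 1.09, north 2 cos 33° = 1.68
Leg 3 (326°, 3 km): east 3 sin 326° = -1.68, north 3 cos 326° = 2.49
Net north component: -1.66 km.

1.7 km south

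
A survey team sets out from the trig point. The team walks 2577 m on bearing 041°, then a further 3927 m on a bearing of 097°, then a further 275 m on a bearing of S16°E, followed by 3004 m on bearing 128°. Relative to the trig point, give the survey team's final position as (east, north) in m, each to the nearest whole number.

Leg 1 (041°, 2577 m): east 2577 sin 41° = 1690.66, north 2577 cos 41° = 1944.89
Leg 2 (097°, 3927 m): east 3927 sin 97° = 3897.73, north 3927 cos 97° = -478.58
Leg 3 (S16°E, 275 m): east 275 sin 164° = 75.80, north 275 cos 164° = -264.35
Leg 4 (128°, 3004 m): east 3004 sin 128° = 2367.18, north 3004 cos 128° = -1849.45
Summing: 8031.38 m east, -647.49 m north → (8031, -647).

(8031, -647)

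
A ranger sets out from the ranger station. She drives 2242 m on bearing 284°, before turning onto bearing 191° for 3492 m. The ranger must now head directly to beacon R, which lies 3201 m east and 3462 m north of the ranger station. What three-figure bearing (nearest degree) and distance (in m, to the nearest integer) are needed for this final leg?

044°, 8764 m

Leg 1 (284°, 2242 m): east 2242 sin 284° = -2175.40, north 2242 cos 284° = 542.39
Leg 2 (191°, 3492 m): east 3492 sin 191° = -666.31, north 3492 cos 191° = -3427.84
Current position: (-2841.71, -2885.45). Target: (3201, 3462). Remaining: Δeast = 6042.71, Δnorth = 6347.45.
Bearing = atan2(6042.71, 6347.45) mod 360° = 43.59°; distance = √((6042.71)² + (6347.45)²) = 8763.817 m.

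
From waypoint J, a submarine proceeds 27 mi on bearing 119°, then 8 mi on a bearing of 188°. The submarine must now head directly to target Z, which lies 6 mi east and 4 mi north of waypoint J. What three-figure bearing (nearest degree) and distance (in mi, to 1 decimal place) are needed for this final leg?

Leg 1 (119°, 27 mi): east 27 sin 119° = 23.61, north 27 cos 119° = -13.09
Leg 2 (188°, 8 mi): east 8 sin 188° = -1.11, north 8 cos 188° = -7.92
Current position: (22.50, -21.01). Target: (6, 4). Remaining: Δeast = -16.50, Δnorth = 25.01.
Bearing = atan2(-16.50, 25.01) mod 360° = 326.59°; distance = √((-16.50)² + (25.01)²) = 29.965 mi.

327°, 30.0 mi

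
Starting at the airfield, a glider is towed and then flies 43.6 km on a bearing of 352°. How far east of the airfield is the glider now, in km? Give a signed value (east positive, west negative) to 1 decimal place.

Leg 1 (352°, 43.6 km): east 43.6 sin 352° = -6.07, north 43.6 cos 352° = 43.18
Net east component: -6.07 km.

-6.1 km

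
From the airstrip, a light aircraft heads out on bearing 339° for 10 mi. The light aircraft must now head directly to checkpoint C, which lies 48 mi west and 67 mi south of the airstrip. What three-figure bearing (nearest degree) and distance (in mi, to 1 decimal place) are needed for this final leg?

Leg 1 (339°, 10 mi): east 10 sin 339° = -3.58, north 10 cos 339° = 9.34
Current position: (-3.58, 9.34). Target: (-48, -67). Remaining: Δeast = -44.42, Δnorth = -76.34.
Bearing = atan2(-44.42, -76.34) mod 360° = 210.19°; distance = √((-44.42)² + (-76.34)²) = 88.317 mi.

210°, 88.3 mi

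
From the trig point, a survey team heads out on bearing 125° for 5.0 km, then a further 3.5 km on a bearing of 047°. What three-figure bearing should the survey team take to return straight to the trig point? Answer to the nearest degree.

274°

Leg 1 (125°, 5.0 km): east 5.0 sin 125° = 4.10, north 5.0 cos 125° = -2.87
Leg 2 (047°, 3.5 km): east 3.5 sin 47° = 2.56, north 3.5 cos 47° = 2.39
Net displacement: 6.66 east, -0.48 north. Direction back to start is (-6.66, 0.48): bearing = atan2(-6.66, 0.48) mod 360° = 274.13° ≈ 274°.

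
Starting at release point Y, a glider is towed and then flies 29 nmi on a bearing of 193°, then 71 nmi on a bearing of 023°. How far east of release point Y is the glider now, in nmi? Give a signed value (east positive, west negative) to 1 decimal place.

Leg 1 (193°, 29 nmi): east 29 sin 193° = -6.52, north 29 cos 193° = -28.26
Leg 2 (023°, 71 nmi): east 71 sin 23° = 27.74, north 71 cos 23° = 65.36
Net east component: 21.22 nmi.

21.2 nmi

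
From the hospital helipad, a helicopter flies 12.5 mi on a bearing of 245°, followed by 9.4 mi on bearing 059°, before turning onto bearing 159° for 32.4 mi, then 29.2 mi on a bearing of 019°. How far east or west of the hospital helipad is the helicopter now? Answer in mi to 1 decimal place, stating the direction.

Leg 1 (245°, 12.5 mi): east 12.5 sin 245° = -11.33, north 12.5 cos 245° = -5.28
Leg 2 (059°, 9.4 mi): east 9.4 sin 59° = 8.06, north 9.4 cos 59° = 4.84
Leg 3 (159°, 32.4 mi): east 32.4 sin 159° = 11.61, north 32.4 cos 159° = -30.25
Leg 4 (019°, 29.2 mi): east 29.2 sin 19° = 9.51, north 29.2 cos 19° = 27.61
Net east component: 17.85 mi.

17.8 mi east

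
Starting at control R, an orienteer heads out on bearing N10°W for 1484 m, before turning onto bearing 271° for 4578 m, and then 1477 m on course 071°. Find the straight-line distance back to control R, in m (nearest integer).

Leg 1 (N10°W, 1484 m): east 1484 sin 350° = -257.69, north 1484 cos 350° = 1461.45
Leg 2 (271°, 4578 m): east 4578 sin 271° = -4577.30, north 4578 cos 271° = 79.90
Leg 3 (071°, 1477 m): east 1477 sin 71° = 1396.53, north 1477 cos 71° = 480.86
Net: -3438.47 east, 2022.22 north. Distance = √((-3438.47)² + (2022.22)²) = 3989.035 m.

3989 m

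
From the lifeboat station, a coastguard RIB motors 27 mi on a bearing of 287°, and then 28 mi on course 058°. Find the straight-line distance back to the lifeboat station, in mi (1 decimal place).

22.8 mi

Leg 1 (287°, 27 mi): east 27 sin 287° = -25.82, north 27 cos 287° = 7.89
Leg 2 (058°, 28 mi): east 28 sin 58° = 23.75, north 28 cos 58° = 14.84
Net: -2.07 east, 22.73 north. Distance = √((-2.07)² + (22.73)²) = 22.826 mi.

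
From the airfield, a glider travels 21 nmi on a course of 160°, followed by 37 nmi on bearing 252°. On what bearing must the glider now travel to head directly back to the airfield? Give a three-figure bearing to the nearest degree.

042°

Leg 1 (160°, 21 nmi): east 21 sin 160° = 7.18, north 21 cos 160° = -19.73
Leg 2 (252°, 37 nmi): east 37 sin 252° = -35.19, north 37 cos 252° = -11.43
Net displacement: -28.01 east, -31.17 north. Direction back to start is (28.01, 31.17): bearing = atan2(28.01, 31.17) mod 360° = 41.94° ≈ 042°.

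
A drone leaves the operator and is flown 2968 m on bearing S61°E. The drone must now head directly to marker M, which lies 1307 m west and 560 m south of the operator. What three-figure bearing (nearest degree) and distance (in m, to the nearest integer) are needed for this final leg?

Leg 1 (S61°E, 2968 m): east 2968 sin 119° = 2595.87, north 2968 cos 119° = -1438.91
Current position: (2595.87, -1438.91). Target: (-1307, -560). Remaining: Δeast = -3902.87, Δnorth = 878.91.
Bearing = atan2(-3902.87, 878.91) mod 360° = 282.69°; distance = √((-3902.87)² + (878.91)²) = 4000.612 m.

283°, 4001 m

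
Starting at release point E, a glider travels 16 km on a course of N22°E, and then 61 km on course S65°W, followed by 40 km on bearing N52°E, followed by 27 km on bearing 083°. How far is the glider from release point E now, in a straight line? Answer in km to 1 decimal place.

Leg 1 (N22°E, 16 km): east 16 sin 22° = 5.99, north 16 cos 22° = 14.83
Leg 2 (S65°W, 61 km): east 61 sin 245° = -55.28, north 61 cos 245° = -25.78
Leg 3 (N52°E, 40 km): east 40 sin 52° = 31.52, north 40 cos 52° = 24.63
Leg 4 (083°, 27 km): east 27 sin 83° = 26.80, north 27 cos 83° = 3.29
Net: 9.03 east, 16.97 north. Distance = √((9.03)² + (16.97)²) = 19.224 km.

19.2 km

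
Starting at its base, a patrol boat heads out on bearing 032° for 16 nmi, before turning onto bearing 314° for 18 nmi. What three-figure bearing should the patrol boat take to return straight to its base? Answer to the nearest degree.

170°

Leg 1 (032°, 16 nmi): east 16 sin 32° = 8.48, north 16 cos 32° = 13.57
Leg 2 (314°, 18 nmi): east 18 sin 314° = -12.95, north 18 cos 314° = 12.50
Net displacement: -4.47 east, 26.07 north. Direction back to start is (4.47, -26.07): bearing = atan2(4.47, -26.07) mod 360° = 170.27° ≈ 170°.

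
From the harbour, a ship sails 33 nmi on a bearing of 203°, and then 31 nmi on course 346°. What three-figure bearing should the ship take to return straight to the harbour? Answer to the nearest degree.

Leg 1 (203°, 33 nmi): east 33 sin 203° = -12.89, north 33 cos 203° = -30.38
Leg 2 (346°, 31 nmi): east 31 sin 346° = -7.50, north 31 cos 346° = 30.08
Net displacement: -20.39 east, -0.30 north. Direction back to start is (20.39, 0.30): bearing = atan2(20.39, 0.30) mod 360° = 89.16° ≈ 089°.

089°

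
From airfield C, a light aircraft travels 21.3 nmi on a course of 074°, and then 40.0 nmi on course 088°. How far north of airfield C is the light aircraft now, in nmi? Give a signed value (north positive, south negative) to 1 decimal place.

Leg 1 (074°, 21.3 nmi): east 21.3 sin 74° = 20.47, north 21.3 cos 74° = 5.87
Leg 2 (088°, 40.0 nmi): east 40.0 sin 88° = 39.98, north 40.0 cos 88° = 1.40
Net north component: 7.27 nmi.

7.3 nmi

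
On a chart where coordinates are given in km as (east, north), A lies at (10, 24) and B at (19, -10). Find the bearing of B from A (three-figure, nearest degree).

Δeast = 19 − 10 = 9.00; Δnorth = -10 − 24 = -34.00.
Bearing = atan2(Δeast, Δnorth) mod 360° = 165.17° ≈ 165°.

165°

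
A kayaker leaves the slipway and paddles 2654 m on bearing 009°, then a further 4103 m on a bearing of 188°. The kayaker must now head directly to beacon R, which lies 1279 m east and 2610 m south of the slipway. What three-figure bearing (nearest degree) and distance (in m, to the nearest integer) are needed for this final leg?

129°, 1850 m

Leg 1 (009°, 2654 m): east 2654 sin 9° = 415.18, north 2654 cos 9° = 2621.32
Leg 2 (188°, 4103 m): east 4103 sin 188° = -571.03, north 4103 cos 188° = -4063.07
Current position: (-155.85, -1441.75). Target: (1279, -2610). Remaining: Δeast = 1434.85, Δnorth = -1168.25.
Bearing = atan2(1434.85, -1168.25) mod 360° = 129.15°; distance = √((1434.85)² + (-1168.25)²) = 1850.301 m.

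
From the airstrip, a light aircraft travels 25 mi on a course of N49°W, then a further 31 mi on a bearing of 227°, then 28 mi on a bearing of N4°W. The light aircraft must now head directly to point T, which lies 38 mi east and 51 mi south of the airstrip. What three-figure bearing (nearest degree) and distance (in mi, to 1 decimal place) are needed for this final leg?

Leg 1 (N49°W, 25 mi): east 25 sin 311° = -18.87, north 25 cos 311° = 16.40
Leg 2 (227°, 31 mi): east 31 sin 227° = -22.67, north 31 cos 227° = -21.14
Leg 3 (N4°W, 28 mi): east 28 sin 356° = -1.95, north 28 cos 356° = 27.93
Current position: (-43.49, 23.19). Target: (38, -51). Remaining: Δeast = 81.49, Δnorth = -74.19.
Bearing = atan2(81.49, -74.19) mod 360° = 132.31°; distance = √((81.49)² + (-74.19)²) = 110.206 mi.

132°, 110.2 mi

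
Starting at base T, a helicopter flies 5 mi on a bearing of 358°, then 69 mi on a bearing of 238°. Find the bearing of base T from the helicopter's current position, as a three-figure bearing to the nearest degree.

062°

Leg 1 (358°, 5 mi): east 5 sin 358° = -0.17, north 5 cos 358° = 5.00
Leg 2 (238°, 69 mi): east 69 sin 238° = -58.52, north 69 cos 238° = -36.56
Net displacement: -58.69 east, -31.57 north. Direction back to start is (58.69, 31.57): bearing = atan2(58.69, 31.57) mod 360° = 61.73° ≈ 062°.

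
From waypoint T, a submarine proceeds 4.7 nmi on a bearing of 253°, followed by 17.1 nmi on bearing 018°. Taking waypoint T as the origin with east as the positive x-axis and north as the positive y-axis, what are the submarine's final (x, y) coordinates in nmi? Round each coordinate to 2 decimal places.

(0.79, 14.89)

Leg 1 (253°, 4.7 nmi): east 4.7 sin 253° = -4.49, north 4.7 cos 253° = -1.37
Leg 2 (018°, 17.1 nmi): east 17.1 sin 18° = 5.28, north 17.1 cos 18° = 16.26
Summing: 0.79 nmi east, 14.89 nmi north → (0.79, 14.89).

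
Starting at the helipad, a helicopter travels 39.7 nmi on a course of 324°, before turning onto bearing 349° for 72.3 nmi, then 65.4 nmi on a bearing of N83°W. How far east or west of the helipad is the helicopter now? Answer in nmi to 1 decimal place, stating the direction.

Leg 1 (324°, 39.7 nmi): east 39.7 sin 324° = -23.34, north 39.7 cos 324° = 32.12
Leg 2 (349°, 72.3 nmi): east 72.3 sin 349° = -13.80, north 72.3 cos 349° = 70.97
Leg 3 (N83°W, 65.4 nmi): east 65.4 sin 277° = -64.91, north 65.4 cos 277° = 7.97
Net east component: -102.04 nmi.

102.0 nmi west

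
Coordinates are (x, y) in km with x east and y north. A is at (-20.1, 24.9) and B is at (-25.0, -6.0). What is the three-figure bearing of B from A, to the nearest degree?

189°

Δeast = -25.0 − -20.1 = -4.90; Δnorth = -6.0 − 24.9 = -30.90.
Bearing = atan2(Δeast, Δnorth) mod 360° = 189.01° ≈ 189°.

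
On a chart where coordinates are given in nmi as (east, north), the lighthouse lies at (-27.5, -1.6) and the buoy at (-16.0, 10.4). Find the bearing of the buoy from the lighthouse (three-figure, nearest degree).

044°

Δeast = -16.0 − -27.5 = 11.50; Δnorth = 10.4 − -1.6 = 12.00.
Bearing = atan2(Δeast, Δnorth) mod 360° = 43.78° ≈ 044°.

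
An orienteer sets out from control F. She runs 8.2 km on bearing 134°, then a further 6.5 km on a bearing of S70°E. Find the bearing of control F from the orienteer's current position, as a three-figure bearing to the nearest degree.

Leg 1 (134°, 8.2 km): east 8.2 sin 134° = 5.90, north 8.2 cos 134° = -5.70
Leg 2 (S70°E, 6.5 km): east 6.5 sin 110° = 6.11, north 6.5 cos 110° = -2.22
Net displacement: 12.01 east, -7.92 north. Direction back to start is (-12.01, 7.92): bearing = atan2(-12.01, 7.92) mod 360° = 303.41° ≈ 303°.

303°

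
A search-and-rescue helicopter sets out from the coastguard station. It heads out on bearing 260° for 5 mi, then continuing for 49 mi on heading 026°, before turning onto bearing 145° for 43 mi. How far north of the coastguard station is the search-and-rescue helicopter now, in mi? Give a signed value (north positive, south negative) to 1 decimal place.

7.9 mi

Leg 1 (260°, 5 mi): east 5 sin 260° = -4.92, north 5 cos 260° = -0.87
Leg 2 (026°, 49 mi): east 49 sin 26° = 21.48, north 49 cos 26° = 44.04
Leg 3 (145°, 43 mi): east 43 sin 145° = 24.66, north 43 cos 145° = -35.22
Net north component: 7.95 mi.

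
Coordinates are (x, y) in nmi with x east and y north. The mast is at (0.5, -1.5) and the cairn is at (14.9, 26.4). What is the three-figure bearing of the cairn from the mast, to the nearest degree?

027°

Δeast = 14.9 − 0.5 = 14.40; Δnorth = 26.4 − -1.5 = 27.90.
Bearing = atan2(Δeast, Δnorth) mod 360° = 27.30° ≈ 027°.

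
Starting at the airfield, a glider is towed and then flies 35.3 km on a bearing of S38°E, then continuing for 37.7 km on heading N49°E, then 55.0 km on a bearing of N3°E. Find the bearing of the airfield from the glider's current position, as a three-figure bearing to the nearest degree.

226°

Leg 1 (S38°E, 35.3 km): east 35.3 sin 142° = 21.73, north 35.3 cos 142° = -27.82
Leg 2 (N49°E, 37.7 km): east 37.7 sin 49° = 28.45, north 37.7 cos 49° = 24.73
Leg 3 (N3°E, 55.0 km): east 55.0 sin 3° = 2.88, north 55.0 cos 3° = 54.92
Net displacement: 53.06 east, 51.84 north. Direction back to start is (-53.06, -51.84): bearing = atan2(-53.06, -51.84) mod 360° = 225.67° ≈ 226°.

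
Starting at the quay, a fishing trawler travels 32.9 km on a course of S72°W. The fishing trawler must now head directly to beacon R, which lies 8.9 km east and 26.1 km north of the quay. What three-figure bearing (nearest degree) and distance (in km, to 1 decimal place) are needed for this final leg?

Leg 1 (S72°W, 32.9 km): east 32.9 sin 252° = -31.29, north 32.9 cos 252° = -10.17
Current position: (-31.29, -10.17). Target: (8.9, 26.1). Remaining: Δeast = 40.19, Δnorth = 36.27.
Bearing = atan2(40.19, 36.27) mod 360° = 47.94°; distance = √((40.19)² + (36.27)²) = 54.134 km.

048°, 54.1 km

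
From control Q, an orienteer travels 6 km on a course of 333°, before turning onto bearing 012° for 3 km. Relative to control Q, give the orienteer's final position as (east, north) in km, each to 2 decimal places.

Leg 1 (333°, 6 km): east 6 sin 333° = -2.72, north 6 cos 333° = 5.35
Leg 2 (012°, 3 km): east 3 sin 12° = 0.62, north 3 cos 12° = 2.93
Summing: -2.10 km east, 8.28 km north → (-2.10, 8.28).

(-2.10, 8.28)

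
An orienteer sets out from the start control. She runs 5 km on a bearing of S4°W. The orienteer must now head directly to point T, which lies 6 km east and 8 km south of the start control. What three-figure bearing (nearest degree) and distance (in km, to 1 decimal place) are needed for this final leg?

115°, 7.0 km

Leg 1 (S4°W, 5 km): east 5 sin 184° = -0.35, north 5 cos 184° = -4.99
Current position: (-0.35, -4.99). Target: (6, -8). Remaining: Δeast = 6.35, Δnorth = -3.01.
Bearing = atan2(6.35, -3.01) mod 360° = 115.38°; distance = √((6.35)² + (-3.01)²) = 7.027 km.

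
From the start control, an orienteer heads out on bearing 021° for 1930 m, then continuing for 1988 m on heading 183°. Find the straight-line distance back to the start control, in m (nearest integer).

616 m

Leg 1 (021°, 1930 m): east 1930 sin 21° = 691.65, north 1930 cos 21° = 1801.81
Leg 2 (183°, 1988 m): east 1988 sin 183° = -104.04, north 1988 cos 183° = -1985.28
Net: 587.61 east, -183.47 north. Distance = √((587.61)² + (-183.47)²) = 615.582 m.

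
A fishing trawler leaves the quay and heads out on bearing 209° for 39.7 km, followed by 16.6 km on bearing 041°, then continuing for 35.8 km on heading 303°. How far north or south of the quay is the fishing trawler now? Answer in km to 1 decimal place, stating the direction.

2.7 km south

Leg 1 (209°, 39.7 km): east 39.7 sin 209° = -19.25, north 39.7 cos 209° = -34.72
Leg 2 (041°, 16.6 km): east 16.6 sin 41° = 10.89, north 16.6 cos 41° = 12.53
Leg 3 (303°, 35.8 km): east 35.8 sin 303° = -30.02, north 35.8 cos 303° = 19.50
Net north component: -2.70 km.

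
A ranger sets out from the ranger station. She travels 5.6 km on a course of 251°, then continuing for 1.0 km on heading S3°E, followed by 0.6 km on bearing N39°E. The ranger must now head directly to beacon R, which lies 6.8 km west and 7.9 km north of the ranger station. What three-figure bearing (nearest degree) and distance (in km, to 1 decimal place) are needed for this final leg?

349°, 10.4 km

Leg 1 (251°, 5.6 km): east 5.6 sin 251° = -5.29, north 5.6 cos 251° = -1.82
Leg 2 (S3°E, 1.0 km): east 1.0 sin 177° = 0.05, north 1.0 cos 177° = -1.00
Leg 3 (N39°E, 0.6 km): east 0.6 sin 39° = 0.38, north 0.6 cos 39° = 0.47
Current position: (-4.86, -2.36). Target: (-6.8, 7.9). Remaining: Δeast = -1.94, Δnorth = 10.26.
Bearing = atan2(-1.94, 10.26) mod 360° = 349.31°; distance = √((-1.94)² + (10.26)²) = 10.436 km.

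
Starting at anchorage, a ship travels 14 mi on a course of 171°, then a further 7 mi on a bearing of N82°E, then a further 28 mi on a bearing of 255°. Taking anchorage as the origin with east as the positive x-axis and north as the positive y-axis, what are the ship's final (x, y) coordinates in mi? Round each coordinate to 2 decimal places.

Leg 1 (171°, 14 mi): east 14 sin 171° = 2.19, north 14 cos 171° = -13.83
Leg 2 (N82°E, 7 mi): east 7 sin 82° = 6.93, north 7 cos 82° = 0.97
Leg 3 (255°, 28 mi): east 28 sin 255° = -27.05, north 28 cos 255° = -7.25
Summing: -17.92 mi east, -20.10 mi north → (-17.92, -20.10).

(-17.92, -20.10)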